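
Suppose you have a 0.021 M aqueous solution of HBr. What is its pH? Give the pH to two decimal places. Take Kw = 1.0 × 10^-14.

HBr is a strong acid and dissociates completely, so [H+] = 0.021 M.
pH = -log(0.021) = 1.68

pH = 1.68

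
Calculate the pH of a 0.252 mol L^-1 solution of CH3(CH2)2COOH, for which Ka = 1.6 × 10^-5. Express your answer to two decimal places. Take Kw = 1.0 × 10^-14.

pH = 2.70

CH3(CH2)2COOH ⇌ CH3(CH2)2COO- + H+
From the ICE table, Ka = x²/(0.252 − x) = 1.6 × 10^-5.
Assume x ≪ 0.252: x ≈ √(1.6 × 10^-5 × 0.252) = 2.01 × 10^-3 M
(x/C₀ = 0.8% < 5%, so the approximation holds.)
pH = −log[H+] = −log(2.01 × 10^-3) = 2.70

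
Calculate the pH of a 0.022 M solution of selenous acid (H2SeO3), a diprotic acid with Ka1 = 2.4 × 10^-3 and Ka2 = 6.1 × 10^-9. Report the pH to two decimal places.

pH = 2.21

Ka1 ≫ Ka2, so treat the first dissociation as the only significant source of H+.
Ka1 = x²/(0.022 − x) = 2.4 × 10^-3
Solving the quadratic: x = (−Ka1 + √(Ka1² + 4·Ka1·C₀))/2 = 6.16 × 10^-3 M
pH = −log(6.16 × 10^-3) = 2.21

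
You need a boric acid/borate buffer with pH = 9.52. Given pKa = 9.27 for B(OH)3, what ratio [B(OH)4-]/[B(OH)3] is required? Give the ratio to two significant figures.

ratio = 1.8

pH = pKa + log(r) ⇒ log(r) = 9.52 − 9.27 = +0.25
r = [B(OH)4-]/[B(OH)3] = 10^(+0.25) = 1.78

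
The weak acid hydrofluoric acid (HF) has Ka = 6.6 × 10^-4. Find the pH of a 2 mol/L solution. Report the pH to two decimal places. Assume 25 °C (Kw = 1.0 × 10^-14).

pH = 1.44

HF ⇌ F- + H+
Ka = [H+]²/(2 − [H+]) = 6.6 × 10^-4
Neglecting [H+] in the denominator: [H+] = √(6.6 × 10^-4 × 2) = 3.63 × 10^-2 M
([H+]/C₀ = 1.8% < 5%, so the approximation holds.)
pH = −log(3.63 × 10^-2) = 1.44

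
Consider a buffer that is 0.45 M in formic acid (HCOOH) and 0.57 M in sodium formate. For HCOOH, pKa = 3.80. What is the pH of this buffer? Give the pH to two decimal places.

Using pH = pKa + log([base]/[acid]) with [base]/[acid] = 0.57/0.45:
pH = 3.80 + (+0.103) = 3.90

pH = 3.90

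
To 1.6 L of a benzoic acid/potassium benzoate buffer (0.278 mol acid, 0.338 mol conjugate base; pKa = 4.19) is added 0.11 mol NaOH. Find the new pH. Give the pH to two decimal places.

After neutralization: n(C6H5COOH) = 0.168 mol, n(C6H5COO-) = 0.448 mol.
pH = pKa + log([A⁻]/[HA]) = 4.19 + log(0.448/0.168) = 4.19 +0.426

pH = 4.62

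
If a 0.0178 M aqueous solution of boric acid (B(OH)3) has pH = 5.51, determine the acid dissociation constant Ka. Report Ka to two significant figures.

[H+] = 10^(-5.51) = 3.09 × 10^-6 M
At equilibrium [HA] = 0.0178 − 3.09 × 10^-6 = 1.78 × 10^-2 M
Ka = [H+][A-]/[HA] = (3.09 × 10^-6)² / 1.78 × 10^-2 = 5.4 × 10^-10

Ka = 5.4 × 10^-10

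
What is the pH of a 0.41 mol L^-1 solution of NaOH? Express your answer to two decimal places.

NaOH is a strong base; [OH-] = 0.41 M.
pOH = -log(0.41) = 0.39
pH = 14.00 - 0.39 = 13.61

pH = 13.61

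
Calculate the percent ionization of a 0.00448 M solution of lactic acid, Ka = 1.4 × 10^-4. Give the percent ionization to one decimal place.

CH3CH(OH)COOH ⇌ CH3CH(OH)COO- + H+; let x = [H+] at equilibrium.
Ka = x²/(C₀ − x); solving the quadratic gives x = 7.25 × 10^-4 M.
% ionization = x/C₀ × 100% = 7.25 × 10^-4/0.00448 × 100% = 16.2%

16.2%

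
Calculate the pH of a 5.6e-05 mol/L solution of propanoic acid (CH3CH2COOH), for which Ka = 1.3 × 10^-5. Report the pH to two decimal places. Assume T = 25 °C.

pH = 4.67

CH3CH2COOH ⇌ CH3CH2COO- + H+
From the ICE table, Ka = [H+]²/(5.6e-05 − [H+]) = 1.3 × 10^-5.
[H+] is not negligible relative to C₀; solve [H+]² + 1.3e-05·[H+] − 7.28e-10 = 0.
[H+] = (−Ka + √(Ka² + 4·Ka·C₀))/2 = 2.13 × 10^-5 M
pH = −log(2.13 × 10^-5) = 4.67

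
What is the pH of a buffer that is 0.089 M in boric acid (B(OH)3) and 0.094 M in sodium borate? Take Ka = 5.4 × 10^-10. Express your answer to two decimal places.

pKa = −log(5.4 × 10^-10) = 9.268
Using pH = pKa + log([base]/[acid]) with [base]/[acid] = 0.094/0.089:
pH = 9.268 + (+0.024) = 9.29

pH = 9.29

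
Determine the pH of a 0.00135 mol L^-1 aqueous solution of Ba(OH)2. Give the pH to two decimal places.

pH = 11.43

Ba(OH)2 is a strong base (each formula unit releases 2 OH-); [OH-] = 0.0027 M.
pOH = -log(0.0027) = 2.57
pH = 14.00 - 2.57 = 11.43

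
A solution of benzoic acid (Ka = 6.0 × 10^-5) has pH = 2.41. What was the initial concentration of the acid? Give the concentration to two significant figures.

C₀ = 2.6 × 10^-1 M

[H+] = 10^(-2.41) = 3.89 × 10^-3 M = x
Ka = x²/(C₀ − x) ⇒ C₀ = x + x²/Ka
C₀ = 3.89 × 10^-3 + (3.89 × 10^-3)²/(6.0 × 10^-5) = 2.56 × 10^-1 M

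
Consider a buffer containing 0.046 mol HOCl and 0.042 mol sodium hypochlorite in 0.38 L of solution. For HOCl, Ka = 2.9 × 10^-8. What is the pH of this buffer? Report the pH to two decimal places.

pH = 7.50

pKa = −log(2.9 × 10^-8) = 7.538
Henderson–Hasselbalch: pH = pKa + log([OCl-]/[HOCl]) = 7.538 + log(0.042/0.046)
pH = 7.538 + (-0.040) = 7.50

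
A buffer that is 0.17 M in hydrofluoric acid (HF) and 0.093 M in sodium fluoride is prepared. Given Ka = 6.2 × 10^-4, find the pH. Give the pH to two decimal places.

pH = 2.95

pKa = −log(6.2 × 10^-4) = 3.208
pH = pKa + log([A⁻]/[HA]) = 3.208 + log(0.093/0.17)
pH = 3.208 + (-0.262) = 2.95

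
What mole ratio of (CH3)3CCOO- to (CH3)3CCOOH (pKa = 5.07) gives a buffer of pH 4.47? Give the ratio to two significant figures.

pH = pKa + log(r) ⇒ log(r) = 4.47 − 5.07 = -0.60
r = [(CH3)3CCOO-]/[(CH3)3CCOOH] = 10^(-0.60) = 0.251

ratio = 0.25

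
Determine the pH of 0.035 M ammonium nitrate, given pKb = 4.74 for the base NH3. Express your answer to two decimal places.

pH = 5.36

NH4+ is the conjugate acid of the weak base NH3.
Kb = 10^(−4.74) = 1.82 × 10^-5
Ka = Kw/Kb = 1.0×10^-14 / 1.82 × 10^-5 = 5.49 × 10^-10
Let x = [H+] at equilibrium. Ka = x²/(0.035 − x).
Neglecting x in the denominator: x = √(5.49 × 10^-10 × 0.035) = 4.38 × 10^-6 M
pH = −log[H+] = −log(4.38 × 10^-6) = 5.36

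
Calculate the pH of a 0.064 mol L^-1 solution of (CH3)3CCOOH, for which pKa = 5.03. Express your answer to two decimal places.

pH = 3.11

(CH3)3CCOOH ⇌ (CH3)3CCOO- + H+
Ka = 10^(−5.03) = 9.33 × 10^-6
Ka = [H+]²/(0.064 − [H+]) = 9.33 × 10^-6
Assume [H+] ≪ 0.064: [H+] ≈ √(9.33 × 10^-6 × 0.064) = 7.73 × 10^-4 M
([H+]/C₀ = 1.2% < 5%, so the approximation holds.)
pH = −log(7.73 × 10^-4) = 3.11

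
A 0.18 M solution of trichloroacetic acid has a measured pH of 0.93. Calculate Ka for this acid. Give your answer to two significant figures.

Ka = 2.2 × 10^-1

[H+] = 10^(-0.93) = 1.17 × 10^-1 M
At equilibrium [HA] = 0.18 − 1.17 × 10^-1 = 6.30 × 10^-2 M
Ka = [H+][A-]/[HA] = (1.17 × 10^-1)² / 6.30 × 10^-2 = 2.2 × 10^-1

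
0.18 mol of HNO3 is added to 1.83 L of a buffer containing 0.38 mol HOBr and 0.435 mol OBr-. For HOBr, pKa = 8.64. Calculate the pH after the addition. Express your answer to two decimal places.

pH = 8.30

Added H+ converts OBr- to HOBr: HOBr → 0.56 mol, OBr- → 0.255 mol.
Henderson–Hasselbalch with mole ratio 0.255/0.56: pH = 8.64 + (-0.342)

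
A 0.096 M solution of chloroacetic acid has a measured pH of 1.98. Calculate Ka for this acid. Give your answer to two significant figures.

[H+] = 10^(-1.98) = 1.05 × 10^-2 M
At equilibrium [HA] = 0.096 − 1.05 × 10^-2 = 8.55 × 10^-2 M
Ka = [H+][A-]/[HA] = (1.05 × 10^-2)² / 8.55 × 10^-2 = 1.3 × 10^-3

Ka = 1.3 × 10^-3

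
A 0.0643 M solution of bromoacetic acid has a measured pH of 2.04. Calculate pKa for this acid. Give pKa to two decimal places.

[H+] = 10^(-2.04) = 9.12 × 10^-3 M
At equilibrium [HA] = 0.0643 − 9.12 × 10^-3 = 5.52 × 10^-2 M
Ka = [H+][A-]/[HA] = (9.12 × 10^-3)² / 5.52 × 10^-2 = 1.51 × 10^-3
pKa = -log(1.51 × 10^-3) = 2.82

pKa = 2.82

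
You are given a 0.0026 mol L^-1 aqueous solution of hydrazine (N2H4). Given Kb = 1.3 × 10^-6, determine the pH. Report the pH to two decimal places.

pH = 9.76

N2H4 + H2O ⇌ N2H5+ + OH-
Kb = x²/(0.0026 − x) = 1.3 × 10^-6
Assume x ≪ 0.0026: x ≈ √(1.3 × 10^-6 × 0.0026) = 5.81 × 10^-5 M
Check: 2.2% ionized — well under 5%, approximation valid.
pOH = −log(5.81 × 10^-5) = 4.24; pH = 14.00 − 4.24 = 9.76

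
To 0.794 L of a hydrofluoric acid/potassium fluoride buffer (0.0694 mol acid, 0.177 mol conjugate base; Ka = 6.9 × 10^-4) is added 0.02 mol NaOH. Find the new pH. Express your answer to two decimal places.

pH = 3.76

After neutralization: n(HF) = 0.0494 mol, n(F-) = 0.197 mol.
pKa = −log(6.9 × 10^-4) = 3.161
Henderson–Hasselbalch with mole ratio 0.197/0.0494: pH = 3.161 + (+0.601)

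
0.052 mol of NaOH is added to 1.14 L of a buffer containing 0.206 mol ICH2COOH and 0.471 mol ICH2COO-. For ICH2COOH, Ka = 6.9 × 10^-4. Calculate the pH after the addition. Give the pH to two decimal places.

After neutralization: n(ICH2COOH) = 0.154 mol, n(ICH2COO-) = 0.523 mol.
pKa = −log(6.9 × 10^-4) = 3.161
pH = pKa + log(n_ICH2COO-/n_ICH2COOH) = 3.161 + log(0.523/0.154) = 3.161 + (+0.531)

pH = 3.69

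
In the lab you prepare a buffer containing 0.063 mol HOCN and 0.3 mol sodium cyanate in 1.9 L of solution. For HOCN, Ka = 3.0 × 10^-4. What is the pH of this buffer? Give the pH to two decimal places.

pH = 4.20

pKa = −log(3.0 × 10^-4) = 3.523
Using pH = pKa + log([base]/[acid]) with [base]/[acid] = 0.3/0.063:
pH = 3.523 + (+0.678) = 4.20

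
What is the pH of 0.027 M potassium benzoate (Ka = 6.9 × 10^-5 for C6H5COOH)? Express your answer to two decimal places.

pH = 8.30

C6H5COO- is the conjugate base of the weak acid C6H5COOH.
Kb = Kw/Ka = 1.0×10^-14 / 6.9 × 10^-5 = 1.45 × 10^-10
From the ICE table, Kb = [OH-]²/(0.027 − [OH-]) = 1.45 × 10^-10.
Assume [OH-] ≪ 0.027: [OH-] ≈ √(1.45 × 10^-10 × 0.027) = 1.98 × 10^-6 M
pOH = −log(1.98 × 10^-6) = 5.70; pH = 14.00 − 5.70 = 8.30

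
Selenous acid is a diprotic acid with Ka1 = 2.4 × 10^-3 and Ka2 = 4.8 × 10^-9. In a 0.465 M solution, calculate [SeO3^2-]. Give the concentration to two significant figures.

First ionization gives [H+] ≈ [HSeO3-] = 3.22 × 10^-2 M.
Second step: Ka2 = [H+][SeO3^2-]/[HSeO3-] ≈ [SeO3^2-] (since [H+] ≈ [HSeO3-]).
So [SeO3^2-] ≈ Ka2.

4.8 × 10^-9 M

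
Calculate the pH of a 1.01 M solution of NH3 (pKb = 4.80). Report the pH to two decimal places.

pH = 11.60

NH3 + H2O ⇌ NH4+ + OH-
Kb = 10^(−4.80) = 1.58 × 10^-5
From the ICE table, Kb = [OH-]²/(1.01 − [OH-]) = 1.58 × 10^-5.
Assume [OH-] ≪ 1.01: [OH-] ≈ √(1.58 × 10^-5 × 1.01) = 3.99 × 10^-3 M
pOH = 2.40, so pH = 14.00 − pOH = 11.60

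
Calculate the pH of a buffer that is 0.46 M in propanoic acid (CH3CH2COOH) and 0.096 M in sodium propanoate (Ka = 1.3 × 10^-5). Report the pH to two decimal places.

pKa = −log(1.3 × 10^-5) = 4.886
Henderson–Hasselbalch: pH = pKa + log([CH3CH2COO-]/[CH3CH2COOH]) = 4.886 + log(0.096/0.46)
pH = 4.886 + (-0.680) = 4.21

pH = 4.21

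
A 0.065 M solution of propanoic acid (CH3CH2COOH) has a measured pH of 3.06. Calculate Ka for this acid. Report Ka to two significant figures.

[H+] = 10^(-3.06) = 8.71 × 10^-4 M
At equilibrium [HA] = 0.065 − 8.71 × 10^-4 = 6.41 × 10^-2 M
Ka = [H+][A-]/[HA] = (8.71 × 10^-4)² / 6.41 × 10^-2 = 1.2 × 10^-5

Ka = 1.2 × 10^-5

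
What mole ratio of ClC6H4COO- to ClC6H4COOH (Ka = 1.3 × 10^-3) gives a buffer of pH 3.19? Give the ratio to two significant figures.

ratio = 2.0

pKa = -log(1.3 × 10^-3) = 2.886
pH = pKa + log(r) ⇒ log(r) = 3.19 − 2.886 = +0.304
r = [ClC6H4COO-]/[ClC6H4COOH] = 10^(+0.304) = 2.01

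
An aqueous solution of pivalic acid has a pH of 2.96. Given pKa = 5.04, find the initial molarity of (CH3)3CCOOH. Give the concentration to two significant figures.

[H+] = 10^(-2.96) = 1.10 × 10^-3 M = x
Ka = 10^(−5.04) = 9.12 × 10^-6
Ka = x²/(C₀ − x) ⇒ C₀ = x + x²/Ka
C₀ = 1.10 × 10^-3 + (1.10 × 10^-3)²/(9.12 × 10^-6) = 1.34 × 10^-1 M

C₀ = 1.3 × 10^-1 M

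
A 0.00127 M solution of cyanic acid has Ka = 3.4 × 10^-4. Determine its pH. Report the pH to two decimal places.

pH = 3.29

HOCN ⇌ OCN- + H+
From the ICE table, Ka = [H+]²/(0.00127 − [H+]) = 3.4 × 10^-4.
[H+] is not negligible relative to C₀; solve [H+]² + 0.00034·[H+] − 4.32e-07 = 0.
[H+] = (−Ka + √(Ka² + 4·Ka·C₀))/2 = 5.09 × 10^-4 M
pH = −log[H+] = −log(5.09 × 10^-4) = 3.29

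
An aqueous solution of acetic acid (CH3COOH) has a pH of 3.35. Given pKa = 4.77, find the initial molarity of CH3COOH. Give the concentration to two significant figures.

[H+] = 10^(-3.35) = 4.47 × 10^-4 M = x
Ka = 10^(−4.77) = 1.70 × 10^-5
Ka = x²/(C₀ − x) ⇒ C₀ = x + x²/Ka
C₀ = 4.47 × 10^-4 + (4.47 × 10^-4)²/(1.70 × 10^-5) = 1.22 × 10^-2 M

C₀ = 1.2 × 10^-2 M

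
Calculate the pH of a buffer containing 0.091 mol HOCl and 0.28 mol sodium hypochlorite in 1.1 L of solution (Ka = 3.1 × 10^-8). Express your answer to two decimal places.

pH = 8.00

pKa = −log(3.1 × 10^-8) = 7.509
pH = pKa + log([A⁻]/[HA]) = 7.509 + log(0.28/0.091)
pH = 7.509 + (+0.488) = 8.00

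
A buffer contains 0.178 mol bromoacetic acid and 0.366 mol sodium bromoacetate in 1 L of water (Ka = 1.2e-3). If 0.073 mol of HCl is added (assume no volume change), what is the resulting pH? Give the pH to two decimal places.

pH = 2.99

Added H+ converts BrCH2COO- to BrCH2COOH: BrCH2COOH → 0.251 mol, BrCH2COO- → 0.293 mol.
pKa = −log(1.2 × 10^-3) = 2.921
pH = pKa + log([A⁻]/[HA]) = 2.921 + log(0.293/0.251) = 2.921 +0.067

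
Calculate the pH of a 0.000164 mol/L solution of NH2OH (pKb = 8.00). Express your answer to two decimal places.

NH2OH + H2O ⇌ NH3OH+ + OH-
Kb = 10^(−8.00) = 1.00 × 10^-8
Kb = x²/(0.000164 − x) = 1.00 × 10^-8
Neglecting x in the denominator: x = √(1.00 × 10^-8 × 0.000164) = 1.28 × 10^-6 M
(x/C₀ = 0.78% < 5%, so the approximation holds.)
pOH = −log(1.28 × 10^-6) = 5.89; pH = 14.00 − 5.89 = 8.11

pH = 8.11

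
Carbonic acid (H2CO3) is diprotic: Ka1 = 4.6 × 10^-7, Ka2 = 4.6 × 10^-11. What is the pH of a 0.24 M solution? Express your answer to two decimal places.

pH = 3.48

Since Ka1 ≫ Ka2, the first ionization dominates [H+].
Ka1 = x²/(0.24 − x) = 4.6 × 10^-7
x ≈ √(4.6 × 10^-7 × 0.24) = 3.32 × 10^-4 M
pH = −log(3.32 × 10^-4) = 3.48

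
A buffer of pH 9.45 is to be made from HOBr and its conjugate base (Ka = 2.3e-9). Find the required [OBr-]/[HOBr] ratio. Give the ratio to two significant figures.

ratio = 6.5

pKa = -log(2.3 × 10^-9) = 8.638
pH = pKa + log(r) ⇒ log(r) = 9.45 − 8.638 = +0.812
r = [OBr-]/[HOBr] = 10^(+0.812) = 6.49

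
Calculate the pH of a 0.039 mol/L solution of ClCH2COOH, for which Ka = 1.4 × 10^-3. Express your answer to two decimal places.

ClCH2COOH ⇌ ClCH2COO- + H+
Ka = x²/(0.039 − x) = 1.4 × 10^-3
Here C₀/Ka ≈ 27.9, so the small-x approximation fails. Use the quadratic:
x = (−Ka + √(Ka² + 4·Ka·C₀))/2 = 6.72 × 10^-3 M
pH = −log[H+] = −log(6.72 × 10^-3) = 2.17

pH = 2.17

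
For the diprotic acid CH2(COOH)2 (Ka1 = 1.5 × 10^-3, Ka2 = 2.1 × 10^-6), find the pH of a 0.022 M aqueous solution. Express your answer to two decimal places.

pH = 2.30

Ka1 ≫ Ka2, so treat the first dissociation as the only significant source of H+.
Ka1 = x²/(0.022 − x) = 1.5 × 10^-3
Solving the quadratic: x = (−Ka1 + √(Ka1² + 4·Ka1·C₀))/2 = 5.04 × 10^-3 M
pH = −log(5.04 × 10^-3) = 2.30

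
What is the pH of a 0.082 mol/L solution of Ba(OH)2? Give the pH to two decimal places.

pH = 13.21

Ba(OH)2 is a strong base (each formula unit releases 2 OH-); [OH-] = 0.164 M.
pOH = -log(0.164) = 0.79
pH = 14.00 - 0.79 = 13.21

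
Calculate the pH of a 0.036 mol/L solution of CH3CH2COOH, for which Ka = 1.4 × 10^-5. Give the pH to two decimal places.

pH = 3.15

CH3CH2COOH ⇌ CH3CH2COO- + H+
Let x = [H+] at equilibrium. Ka = x²/(0.036 − x).
Assume x ≪ 0.036: x ≈ √(1.4 × 10^-5 × 0.036) = 7.10 × 10^-4 M
Check: 2% ionized — well under 5%, approximation valid.
pH = −log(7.10 × 10^-4) = 3.15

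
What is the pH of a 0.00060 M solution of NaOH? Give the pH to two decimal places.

NaOH is a strong base; [OH-] = 0.0006 M.
pOH = -log(0.0006) = 3.22
pH = 14.00 - 3.22 = 10.78

pH = 10.78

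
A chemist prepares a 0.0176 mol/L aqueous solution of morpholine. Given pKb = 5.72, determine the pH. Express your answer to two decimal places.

C4H8ONH + H2O ⇌ C4H8ONH2+ + OH-
Kb = 10^(−5.72) = 1.91 × 10^-6
From the ICE table, Kb = [OH-]²/(0.0176 − [OH-]) = 1.91 × 10^-6.
Since Kb ≪ C₀, [OH-] ≈ √(Kb·C₀) = 1.83 × 10^-4 M.
Check: 1% ionized — well under 5%, approximation valid.
pOH = 3.74, so pH = 14.00 − pOH = 10.26

pH = 10.26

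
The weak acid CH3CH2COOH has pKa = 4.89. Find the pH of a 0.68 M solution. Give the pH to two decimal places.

pH = 2.53

CH3CH2COOH ⇌ CH3CH2COO- + H+
Ka = 10^(−4.89) = 1.29 × 10^-5
From the ICE table, Ka = [H+]²/(0.68 − [H+]) = 1.29 × 10^-5.
Neglecting [H+] in the denominator: [H+] = √(1.29 × 10^-5 × 0.68) = 2.96 × 10^-3 M
pH = −log[H+] = −log(2.96 × 10^-3) = 2.53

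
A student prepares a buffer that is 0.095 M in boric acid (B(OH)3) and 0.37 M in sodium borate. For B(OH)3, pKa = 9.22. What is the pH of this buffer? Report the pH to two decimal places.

Henderson–Hasselbalch: pH = pKa + log([B(OH)4-]/[B(OH)3]) = 9.22 + log(0.37/0.095)
pH = 9.22 + (+0.590) = 9.81

pH = 9.81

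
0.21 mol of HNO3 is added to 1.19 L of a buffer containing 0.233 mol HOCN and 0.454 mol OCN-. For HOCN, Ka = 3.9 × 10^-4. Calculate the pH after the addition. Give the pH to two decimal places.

pH = 3.15

After neutralization: n(HOCN) = 0.443 mol, n(OCN-) = 0.244 mol.
pKa = −log(3.9 × 10^-4) = 3.409
pH = pKa + log(n_OCN-/n_HOCN) = 3.409 + log(0.244/0.443) = 3.409 + (-0.259)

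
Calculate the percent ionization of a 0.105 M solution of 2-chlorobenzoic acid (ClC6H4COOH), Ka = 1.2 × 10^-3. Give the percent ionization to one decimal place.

10.1%

ClC6H4COOH ⇌ ClC6H4COO- + H+; let x = [H+] at equilibrium.
Ka = x²/(C₀ − x); solving the quadratic gives x = 1.06 × 10^-2 M.
Fraction ionized = 1.06 × 10^-2 / 0.105 = 0.1010 → 10.1%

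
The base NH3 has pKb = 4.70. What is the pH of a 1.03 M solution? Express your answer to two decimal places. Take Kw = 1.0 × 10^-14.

NH3 + H2O ⇌ NH4+ + OH-
Kb = 10^(−4.70) = 2.00 × 10^-5
From the ICE table, Kb = [OH-]²/(1.03 − [OH-]) = 2.00 × 10^-5.
Neglecting [OH-] in the denominator: [OH-] = √(2.00 × 10^-5 × 1.03) = 4.54 × 10^-3 M
([OH-]/C₀ = 0.44% < 5%, so the approximation holds.)
pOH = −log(4.54 × 10^-3) = 2.34; pH = 14.00 − 2.34 = 11.66

pH = 11.66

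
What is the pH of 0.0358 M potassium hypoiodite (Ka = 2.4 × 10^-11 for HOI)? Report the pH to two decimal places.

pH = 11.56

OI- is the conjugate base of the weak acid HOI.
Kb = Kw/Ka = 1.0×10^-14 / 2.4 × 10^-11 = 4.17 × 10^-4
Kb = x²/(0.0358 − x) = 4.17 × 10^-4
The 5% rule fails; solving x² + Kb·x − Kb·C₀ = 0 exactly:
x = [−0.000417 + √(0.000417² + 5.97e-05)]/2 = 3.66 × 10^-3 M
pOH = −log(3.66 × 10^-3) = 2.44; pH = 14.00 − 2.44 = 11.56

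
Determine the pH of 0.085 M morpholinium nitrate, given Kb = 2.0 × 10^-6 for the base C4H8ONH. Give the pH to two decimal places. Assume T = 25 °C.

C4H8ONH2+ is the conjugate acid of the weak base C4H8ONH.
Ka = Kw/Kb = 1.0×10^-14 / 2.0 × 10^-6 = 5.00 × 10^-9
Ka = x²/(0.085 − x) = 5.00 × 10^-9
Since Ka ≪ C₀, x ≈ √(Ka·C₀) = 2.06 × 10^-5 M.
(x/C₀ = 0.024% < 5%, so the approximation holds.)
pH = −log(2.06 × 10^-5) = 4.69

pH = 4.69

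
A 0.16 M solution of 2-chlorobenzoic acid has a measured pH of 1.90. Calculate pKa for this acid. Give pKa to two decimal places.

[H+] = 10^(-1.90) = 1.26 × 10^-2 M
At equilibrium [HA] = 0.16 − 1.26 × 10^-2 = 1.47 × 10^-1 M
Ka = [H+][A-]/[HA] = (1.26 × 10^-2)² / 1.47 × 10^-1 = 1.08 × 10^-3
pKa = -log(1.08 × 10^-3) = 2.97

pKa = 2.97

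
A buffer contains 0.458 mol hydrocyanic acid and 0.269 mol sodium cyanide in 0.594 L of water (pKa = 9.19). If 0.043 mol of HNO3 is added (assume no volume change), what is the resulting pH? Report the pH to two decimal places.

pH = 8.84

Added H+ converts CN- to HCN: HCN → 0.501 mol, CN- → 0.226 mol.
pH = pKa + log([A⁻]/[HA]) = 9.19 + log(0.226/0.501) = 9.19 -0.346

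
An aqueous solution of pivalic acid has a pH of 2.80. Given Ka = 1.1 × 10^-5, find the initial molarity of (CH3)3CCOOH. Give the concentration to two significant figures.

C₀ = 2.3 × 10^-1 M

[H+] = 10^(-2.80) = 1.58 × 10^-3 M = x
Ka = x²/(C₀ − x) ⇒ C₀ = x + x²/Ka
C₀ = 1.58 × 10^-3 + (1.58 × 10^-3)²/(1.1 × 10^-5) = 2.29 × 10^-1 M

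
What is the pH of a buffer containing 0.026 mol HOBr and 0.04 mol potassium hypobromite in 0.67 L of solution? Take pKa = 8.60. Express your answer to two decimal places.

Using pH = pKa + log([base]/[acid]) with [base]/[acid] = 0.04/0.026:
pH = 8.60 + (+0.187) = 8.79

pH = 8.79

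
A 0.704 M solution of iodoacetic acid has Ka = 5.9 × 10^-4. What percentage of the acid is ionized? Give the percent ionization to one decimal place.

ICH2COOH ⇌ ICH2COO- + H+; let x = [H+] at equilibrium.
x ≈ √(Ka·C₀) = √(5.9 × 10^-4 × 0.704) = 2.04 × 10^-2 M
Fraction ionized = 2.04 × 10^-2 / 0.704 = 0.0290 → 2.9%

2.9%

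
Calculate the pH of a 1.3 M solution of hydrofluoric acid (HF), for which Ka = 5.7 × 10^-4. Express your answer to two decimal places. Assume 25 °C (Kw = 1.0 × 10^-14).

pH = 1.57

HF ⇌ F- + H+
From the ICE table, Ka = x²/(1.3 − x) = 5.7 × 10^-4.
Assume x ≪ 1.3: x ≈ √(5.7 × 10^-4 × 1.3) = 2.72 × 10^-2 M
Check: 2.1% ionized — well under 5%, approximation valid.
pH = −log[H+] = −log(2.72 × 10^-2) = 1.57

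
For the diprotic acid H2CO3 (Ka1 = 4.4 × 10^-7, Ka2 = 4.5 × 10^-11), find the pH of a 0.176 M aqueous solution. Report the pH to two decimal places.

pH = 3.56

Ka1 ≫ Ka2, so treat the first dissociation as the only significant source of H+.
Ka1 = x²/(0.176 − x) = 4.4 × 10^-7
x ≈ √(4.4 × 10^-7 × 0.176) = 2.78 × 10^-4 M
pH = −log(2.78 × 10^-4) = 3.56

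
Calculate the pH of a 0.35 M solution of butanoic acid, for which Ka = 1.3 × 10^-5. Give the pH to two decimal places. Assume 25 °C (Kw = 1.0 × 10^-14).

pH = 2.67

CH3(CH2)2COOH ⇌ CH3(CH2)2COO- + H+
Ka = [H+]²/(0.35 − [H+]) = 1.3 × 10^-5
Neglecting [H+] in the denominator: [H+] = √(1.3 × 10^-5 × 0.35) = 2.13 × 10^-3 M
pH = −log[H+] = −log(2.13 × 10^-3) = 2.67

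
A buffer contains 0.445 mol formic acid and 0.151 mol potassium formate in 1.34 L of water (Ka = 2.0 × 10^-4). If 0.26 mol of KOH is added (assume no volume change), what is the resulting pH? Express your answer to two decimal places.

pH = 4.05

After neutralization: n(HCOOH) = 0.185 mol, n(HCOO-) = 0.411 mol.
pKa = −log(2.0 × 10^-4) = 3.699
pH = pKa + log([A⁻]/[HA]) = 3.699 + log(0.411/0.185) = 3.699 +0.347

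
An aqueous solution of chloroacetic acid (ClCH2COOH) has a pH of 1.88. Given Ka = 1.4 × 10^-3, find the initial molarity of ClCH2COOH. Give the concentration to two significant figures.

C₀ = 1.4 × 10^-1 M

[H+] = 10^(-1.88) = 1.32 × 10^-2 M = x
Ka = x²/(C₀ − x) ⇒ C₀ = x + x²/Ka
C₀ = 1.32 × 10^-2 + (1.32 × 10^-2)²/(1.4 × 10^-3) = 1.38 × 10^-1 M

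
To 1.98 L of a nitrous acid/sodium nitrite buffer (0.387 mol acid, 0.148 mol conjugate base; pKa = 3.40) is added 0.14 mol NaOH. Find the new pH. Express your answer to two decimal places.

pH = 3.47

After neutralization: n(HNO2) = 0.247 mol, n(NO2-) = 0.288 mol.
pH = pKa + log(n_NO2-/n_HNO2) = 3.40 + log(0.288/0.247) = 3.40 + (+0.067)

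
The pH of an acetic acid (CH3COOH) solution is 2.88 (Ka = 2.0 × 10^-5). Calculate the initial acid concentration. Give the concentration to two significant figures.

[H+] = 10^(-2.88) = 1.32 × 10^-3 M = x
Ka = x²/(C₀ − x) ⇒ C₀ = x + x²/Ka
C₀ = 1.32 × 10^-3 + (1.32 × 10^-3)²/(2.0 × 10^-5) = 8.84 × 10^-2 M

C₀ = 8.8 × 10^-2 M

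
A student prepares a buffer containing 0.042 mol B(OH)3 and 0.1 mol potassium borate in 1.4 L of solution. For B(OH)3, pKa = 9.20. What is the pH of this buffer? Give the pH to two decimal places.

pH = 9.58

pH = pKa + log([A⁻]/[HA]) = 9.20 + log(0.1/0.042)
pH = 9.20 + (+0.377) = 9.58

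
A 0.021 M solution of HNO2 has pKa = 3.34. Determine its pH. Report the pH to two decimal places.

pH = 2.54

HNO2 ⇌ NO2- + H+
Ka = 10^(−3.34) = 4.57 × 10^-4
Ka = x²/(0.021 − x) = 4.57 × 10^-4
x is not negligible relative to C₀; solve x² + 0.000457·x − 9.6e-06 = 0.
x = [−0.000457 + √(0.000457² + 3.84e-05)]/2 = 2.88 × 10^-3 M
pH = −log[H+] = −log(2.88 × 10^-3) = 2.54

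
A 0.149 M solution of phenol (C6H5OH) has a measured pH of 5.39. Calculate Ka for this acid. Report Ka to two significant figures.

[H+] = 10^(-5.39) = 4.07 × 10^-6 M
At equilibrium [HA] = 0.149 − 4.07 × 10^-6 = 1.49 × 10^-1 M
Ka = [H+][A-]/[HA] = (4.07 × 10^-6)² / 1.49 × 10^-1 = 1.1 × 10^-10

Ka = 1.1 × 10^-10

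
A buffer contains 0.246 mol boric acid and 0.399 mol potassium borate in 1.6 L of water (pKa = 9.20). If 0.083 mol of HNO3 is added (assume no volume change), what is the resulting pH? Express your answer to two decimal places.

pH = 9.18

Added H+ converts B(OH)4- to B(OH)3: B(OH)3 → 0.329 mol, B(OH)4- → 0.316 mol.
pH = pKa + log(n_B(OH)4-/n_B(OH)3) = 9.20 + log(0.316/0.329) = 9.20 + (-0.018)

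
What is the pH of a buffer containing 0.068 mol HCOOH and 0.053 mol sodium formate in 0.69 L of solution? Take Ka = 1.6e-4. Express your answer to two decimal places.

pKa = −log(1.6 × 10^-4) = 3.796
Using pH = pKa + log([base]/[acid]) with [base]/[acid] = 0.053/0.068:
pH = 3.796 + (-0.108) = 3.69

pH = 3.69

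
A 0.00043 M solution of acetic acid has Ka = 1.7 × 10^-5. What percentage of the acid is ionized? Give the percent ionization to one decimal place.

CH3COOH ⇌ CH3COO- + H+; let x = [H+] at equilibrium.
Ka = x²/(C₀ − x); solving the quadratic gives x = 7.74 × 10^-5 M.
% ionization = x/C₀ × 100% = 7.74 × 10^-5/0.00043 × 100% = 18.0%

18.0%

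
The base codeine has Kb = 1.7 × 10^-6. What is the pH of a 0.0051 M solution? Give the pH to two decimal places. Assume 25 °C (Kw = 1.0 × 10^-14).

pH = 9.97

C18H21NO3 + H2O ⇌ C18H22NO3+ + OH-
Kb = [OH-]²/(0.0051 − [OH-]) = 1.7 × 10^-6
Assume [OH-] ≪ 0.0051: [OH-] ≈ √(1.7 × 10^-6 × 0.0051) = 9.31 × 10^-5 M
([OH-]/C₀ = 1.8% < 5%, so the approximation holds.)
pOH = −log(9.31 × 10^-5) = 4.03; pH = 14.00 − 4.03 = 9.97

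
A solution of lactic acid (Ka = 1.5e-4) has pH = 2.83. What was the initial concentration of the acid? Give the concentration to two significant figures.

C₀ = 1.6 × 10^-2 M

[H+] = 10^(-2.83) = 1.48 × 10^-3 M = x
Ka = x²/(C₀ − x) ⇒ C₀ = x + x²/Ka
C₀ = 1.48 × 10^-3 + (1.48 × 10^-3)²/(1.5 × 10^-4) = 1.61 × 10^-2 M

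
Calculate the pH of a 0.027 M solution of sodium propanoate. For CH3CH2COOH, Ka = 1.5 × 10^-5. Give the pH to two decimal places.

pH = 8.63

CH3CH2COO- is the conjugate base of the weak acid CH3CH2COOH.
Kb = Kw/Ka = 1.0×10^-14 / 1.5 × 10^-5 = 6.67 × 10^-10
Kb = [OH-]²/(0.027 − [OH-]) = 6.67 × 10^-10
Neglecting [OH-] in the denominator: [OH-] = √(6.67 × 10^-10 × 0.027) = 4.24 × 10^-6 M
pOH = 5.37, so pH = 14.00 − pOH = 8.63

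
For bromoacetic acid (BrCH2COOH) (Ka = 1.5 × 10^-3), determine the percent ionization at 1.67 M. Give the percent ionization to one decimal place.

BrCH2COOH ⇌ BrCH2COO- + H+; let x = [H+] at equilibrium.
x ≈ √(Ka·C₀) = √(1.5 × 10^-3 × 1.67) = 5.00 × 10^-2 M
Fraction ionized = 5.00 × 10^-2 / 1.67 = 0.0299 → 3.0%

3.0%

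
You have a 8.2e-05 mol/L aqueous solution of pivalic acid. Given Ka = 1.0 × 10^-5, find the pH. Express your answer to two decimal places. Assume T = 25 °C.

(CH3)3CCOOH ⇌ (CH3)3CCOO- + H+
From the ICE table, Ka = x²/(8.2e-05 − x) = 1.0 × 10^-5.
The 5% rule fails; solving x² + Ka·x − Ka·C₀ = 0 exactly:
x = (−Ka + √(Ka² + 4·Ka·C₀))/2 = 2.41 × 10^-5 M
pH = −log(2.41 × 10^-5) = 4.62

pH = 4.62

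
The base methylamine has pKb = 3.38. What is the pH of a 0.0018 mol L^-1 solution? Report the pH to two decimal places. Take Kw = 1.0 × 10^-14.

pH = 10.83

CH3NH2 + H2O ⇌ CH3NH3+ + OH-
Kb = 10^(−3.38) = 4.17 × 10^-4
Let x = [OH-] at equilibrium. Kb = x²/(0.0018 − x).
x is not negligible relative to C₀; solve x² + 0.000417·x − 7.51e-07 = 0.
x = [−0.000417 + √(0.000417² + 3e-06)]/2 = 6.83 × 10^-4 M
pOH = 3.17, so pH = 14.00 − pOH = 10.83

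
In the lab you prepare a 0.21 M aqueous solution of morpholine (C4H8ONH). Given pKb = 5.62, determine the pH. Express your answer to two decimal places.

pH = 10.85

C4H8ONH + H2O ⇌ C4H8ONH2+ + OH-
Kb = 10^(−5.62) = 2.40 × 10^-6
Kb = [OH-]²/(0.21 − [OH-]) = 2.40 × 10^-6
Since Kb ≪ C₀, [OH-] ≈ √(Kb·C₀) = 7.10 × 10^-4 M.
Check: 0.34% ionized — well under 5%, approximation valid.
pOH = 3.15, so pH = 14.00 − pOH = 10.85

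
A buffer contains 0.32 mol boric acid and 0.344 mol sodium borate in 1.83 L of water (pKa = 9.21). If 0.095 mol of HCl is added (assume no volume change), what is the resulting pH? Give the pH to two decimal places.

Added H+ converts B(OH)4- to B(OH)3: B(OH)3 → 0.415 mol, B(OH)4- → 0.249 mol.
Henderson–Hasselbalch with mole ratio 0.249/0.415: pH = 9.21 + (-0.222)

pH = 8.99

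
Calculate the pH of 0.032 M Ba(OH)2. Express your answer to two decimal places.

pH = 12.81

Ba(OH)2 is a strong base (each formula unit releases 2 OH-); [OH-] = 0.064 M.
pOH = -log(0.064) = 1.19
pH = 14.00 - 1.19 = 12.81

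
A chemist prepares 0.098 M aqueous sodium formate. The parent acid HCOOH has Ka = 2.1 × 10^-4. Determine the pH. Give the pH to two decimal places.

pH = 8.33

HCOO- is the conjugate base of the weak acid HCOOH.
Kb = Kw/Ka = 1.0×10^-14 / 2.1 × 10^-4 = 4.76 × 10^-11
Let x = [OH-] at equilibrium. Kb = x²/(0.098 − x).
Since Kb ≪ C₀, x ≈ √(Kb·C₀) = 2.16 × 10^-6 M.
(x/C₀ = 0.0022% < 5%, so the approximation holds.)
pOH = −log(2.16 × 10^-6) = 5.67; pH = 14.00 − 5.67 = 8.33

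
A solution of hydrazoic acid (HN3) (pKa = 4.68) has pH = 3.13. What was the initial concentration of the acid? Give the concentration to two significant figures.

C₀ = 2.7 × 10^-2 M

[H+] = 10^(-3.13) = 7.41 × 10^-4 M = x
Ka = 10^(−4.68) = 2.09 × 10^-5
Ka = x²/(C₀ − x) ⇒ C₀ = x + x²/Ka
C₀ = 7.41 × 10^-4 + (7.41 × 10^-4)²/(2.09 × 10^-5) = 2.70 × 10^-2 M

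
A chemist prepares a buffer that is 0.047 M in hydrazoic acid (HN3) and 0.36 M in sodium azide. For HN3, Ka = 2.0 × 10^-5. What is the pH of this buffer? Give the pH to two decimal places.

pKa = −log(2.0 × 10^-5) = 4.699
Using pH = pKa + log([base]/[acid]) with [base]/[acid] = 0.36/0.047:
pH = 4.699 + (+0.884) = 5.58

pH = 5.58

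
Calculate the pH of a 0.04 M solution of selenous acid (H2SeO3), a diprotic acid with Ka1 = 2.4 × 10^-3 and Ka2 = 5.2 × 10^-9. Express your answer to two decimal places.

Since Ka1 ≫ Ka2, the first ionization dominates [H+].
Ka1 = x²/(0.04 − x) = 2.4 × 10^-3
Solving the quadratic: x = (−Ka1 + √(Ka1² + 4·Ka1·C₀))/2 = 8.67 × 10^-3 M
pH = −log(8.67 × 10^-3) = 2.06

pH = 2.06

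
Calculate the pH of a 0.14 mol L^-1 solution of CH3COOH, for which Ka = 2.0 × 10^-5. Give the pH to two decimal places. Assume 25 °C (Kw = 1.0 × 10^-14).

pH = 2.78

CH3COOH ⇌ CH3COO- + H+
Ka = [H+]²/(0.14 − [H+]) = 2.0 × 10^-5
Since Ka ≪ C₀, [H+] ≈ √(Ka·C₀) = 1.67 × 10^-3 M.
pH = −log[H+] = −log(1.67 × 10^-3) = 2.78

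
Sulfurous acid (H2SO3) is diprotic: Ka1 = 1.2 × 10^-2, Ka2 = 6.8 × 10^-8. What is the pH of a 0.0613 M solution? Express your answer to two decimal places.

Ka1 ≫ Ka2, so treat the first dissociation as the only significant source of H+.
Ka1 = x²/(0.0613 − x) = 1.2 × 10^-2
Solving the quadratic: x = (−Ka1 + √(Ka1² + 4·Ka1·C₀))/2 = 2.18 × 10^-2 M
pH = −log(2.18 × 10^-2) = 1.66

pH = 1.66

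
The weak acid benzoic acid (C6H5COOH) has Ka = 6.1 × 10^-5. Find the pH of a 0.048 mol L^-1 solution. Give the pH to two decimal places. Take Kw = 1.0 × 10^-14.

C6H5COOH ⇌ C6H5COO- + H+
Ka = [H+]²/(0.048 − [H+]) = 6.1 × 10^-5
Assume [H+] ≪ 0.048: [H+] ≈ √(6.1 × 10^-5 × 0.048) = 1.71 × 10^-3 M
Check: 3.6% ionized — well under 5%, approximation valid.
pH = −log(1.71 × 10^-3) = 2.77

pH = 2.77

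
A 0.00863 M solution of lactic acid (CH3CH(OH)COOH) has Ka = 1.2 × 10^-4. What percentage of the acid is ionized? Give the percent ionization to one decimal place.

11.1%

CH3CH(OH)COOH ⇌ CH3CH(OH)COO- + H+; let x = [H+] at equilibrium.
Ka = x²/(C₀ − x); solving the quadratic gives x = 9.59 × 10^-4 M.
% ionization = x/C₀ × 100% = 9.59 × 10^-4/0.00863 × 100% = 11.1%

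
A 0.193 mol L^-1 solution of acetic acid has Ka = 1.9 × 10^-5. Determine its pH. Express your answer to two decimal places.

pH = 2.72

CH3COOH ⇌ CH3COO- + H+
Ka = [H+]²/(0.193 − [H+]) = 1.9 × 10^-5
Since Ka ≪ C₀, [H+] ≈ √(Ka·C₀) = 1.91 × 10^-3 M.
pH = −log[H+] = −log(1.91 × 10^-3) = 2.72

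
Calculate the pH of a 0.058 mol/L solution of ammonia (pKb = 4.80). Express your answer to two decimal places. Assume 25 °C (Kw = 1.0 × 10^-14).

pH = 10.98

NH3 + H2O ⇌ NH4+ + OH-
Kb = 10^(−4.80) = 1.58 × 10^-5
Let x = [OH-] at equilibrium. Kb = x²/(0.058 − x).
Neglecting x in the denominator: x = √(1.58 × 10^-5 × 0.058) = 9.57 × 10^-4 M
Check: 1.7% ionized — well under 5%, approximation valid.
pOH = 3.02, so pH = 14.00 − pOH = 10.98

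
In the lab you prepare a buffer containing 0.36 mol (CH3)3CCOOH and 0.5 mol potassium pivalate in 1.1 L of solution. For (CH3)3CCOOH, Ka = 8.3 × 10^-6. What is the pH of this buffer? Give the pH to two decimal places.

pKa = −log(8.3 × 10^-6) = 5.081
Henderson–Hasselbalch: pH = pKa + log([(CH3)3CCOO-]/[(CH3)3CCOOH]) = 5.081 + log(0.5/0.36)
pH = 5.081 + (+0.143) = 5.22

pH = 5.22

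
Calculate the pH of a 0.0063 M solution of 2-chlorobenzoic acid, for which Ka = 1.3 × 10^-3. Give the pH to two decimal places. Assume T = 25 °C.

ClC6H4COOH ⇌ ClC6H4COO- + H+
From the ICE table, Ka = [H+]²/(0.0063 − [H+]) = 1.3 × 10^-3.
The 5% rule fails; solving [H+]² + Ka·[H+] − Ka·C₀ = 0 exactly:
[H+] = (−Ka + √(Ka² + 4·Ka·C₀))/2 = 2.28 × 10^-3 M
pH = −log(2.28 × 10^-3) = 2.64

pH = 2.64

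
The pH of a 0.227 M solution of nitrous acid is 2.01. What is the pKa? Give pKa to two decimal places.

pKa = 3.36

[H+] = 10^(-2.01) = 9.77 × 10^-3 M
At equilibrium [HA] = 0.227 − 9.77 × 10^-3 = 2.17 × 10^-1 M
Ka = [H+][A-]/[HA] = (9.77 × 10^-3)² / 2.17 × 10^-1 = 4.40 × 10^-4
pKa = -log(4.40 × 10^-4) = 3.36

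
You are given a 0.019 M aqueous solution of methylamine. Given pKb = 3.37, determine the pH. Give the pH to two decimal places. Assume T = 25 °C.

CH3NH2 + H2O ⇌ CH3NH3+ + OH-
Kb = 10^(−3.37) = 4.27 × 10^-4
Let x = [OH-] at equilibrium. Kb = x²/(0.019 − x).
x is not negligible relative to C₀; solve x² + 0.000427·x − 8.11e-06 = 0.
x = (−Kb + √(Kb² + 4·Kb·C₀))/2 = 2.64 × 10^-3 M
pOH = 2.58, so pH = 14.00 − pOH = 11.42

pH = 11.42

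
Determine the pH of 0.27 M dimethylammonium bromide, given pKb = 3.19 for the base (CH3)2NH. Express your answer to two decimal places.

(CH3)2NH2+ is the conjugate acid of the weak base (CH3)2NH.
Kb = 10^(−3.19) = 6.46 × 10^-4
Ka = Kw/Kb = 1.0×10^-14 / 6.46 × 10^-4 = 1.55 × 10^-11
Ka = [H+]²/(0.27 − [H+]) = 1.55 × 10^-11
Since Ka ≪ C₀, [H+] ≈ √(Ka·C₀) = 2.05 × 10^-6 M.
Check: 0.00076% ionized — well under 5%, approximation valid.
pH = −log(2.05 × 10^-6) = 5.69

pH = 5.69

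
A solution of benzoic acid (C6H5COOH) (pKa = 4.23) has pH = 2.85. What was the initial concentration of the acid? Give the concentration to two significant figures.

C₀ = 3.5 × 10^-2 M

[H+] = 10^(-2.85) = 1.41 × 10^-3 M = x
Ka = 10^(−4.23) = 5.89 × 10^-5
Ka = x²/(C₀ − x) ⇒ C₀ = x + x²/Ka
C₀ = 1.41 × 10^-3 + (1.41 × 10^-3)²/(5.89 × 10^-5) = 3.52 × 10^-2 M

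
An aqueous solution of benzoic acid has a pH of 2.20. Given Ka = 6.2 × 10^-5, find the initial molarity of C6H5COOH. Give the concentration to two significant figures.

C₀ = 6.5 × 10^-1 M

[H+] = 10^(-2.20) = 6.31 × 10^-3 M = x
Ka = x²/(C₀ − x) ⇒ C₀ = x + x²/Ka
C₀ = 6.31 × 10^-3 + (6.31 × 10^-3)²/(6.2 × 10^-5) = 6.49 × 10^-1 M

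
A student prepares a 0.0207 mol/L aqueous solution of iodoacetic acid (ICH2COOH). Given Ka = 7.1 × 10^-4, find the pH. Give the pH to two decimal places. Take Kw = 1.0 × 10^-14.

pH = 2.46

ICH2COOH ⇌ ICH2COO- + H+
Ka = [H+]²/(0.0207 − [H+]) = 7.1 × 10^-4
[H+] is not negligible relative to C₀; solve [H+]² + 0.00071·[H+] − 1.47e-05 = 0.
[H+] = (−Ka + √(Ka² + 4·Ka·C₀))/2 = 3.50 × 10^-3 M
pH = −log[H+] = −log(3.50 × 10^-3) = 2.46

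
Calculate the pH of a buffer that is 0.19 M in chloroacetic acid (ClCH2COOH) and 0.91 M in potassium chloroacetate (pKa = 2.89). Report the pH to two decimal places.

pH = 3.57

Henderson–Hasselbalch: pH = pKa + log([ClCH2COO-]/[ClCH2COOH]) = 2.89 + log(0.91/0.19)
pH = 2.89 + (+0.680) = 3.57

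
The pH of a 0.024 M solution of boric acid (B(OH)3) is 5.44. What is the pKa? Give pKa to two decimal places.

[H+] = 10^(-5.44) = 3.63 × 10^-6 M
At equilibrium [HA] = 0.024 − 3.63 × 10^-6 = 2.40 × 10^-2 M
Ka = [H+][A-]/[HA] = (3.63 × 10^-6)² / 2.40 × 10^-2 = 5.49 × 10^-10
pKa = -log(5.49 × 10^-10) = 9.26

pKa = 9.26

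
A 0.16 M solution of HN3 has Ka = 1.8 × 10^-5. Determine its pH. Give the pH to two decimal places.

pH = 2.77

HN3 ⇌ N3- + H+
From the ICE table, Ka = [H+]²/(0.16 − [H+]) = 1.8 × 10^-5.
Assume [H+] ≪ 0.16: [H+] ≈ √(1.8 × 10^-5 × 0.16) = 1.70 × 10^-3 M
([H+]/C₀ = 1.1% < 5%, so the approximation holds.)
pH = −log(1.70 × 10^-3) = 2.77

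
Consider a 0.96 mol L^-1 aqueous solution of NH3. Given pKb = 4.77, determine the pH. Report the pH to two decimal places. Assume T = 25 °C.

pH = 11.61

NH3 + H2O ⇌ NH4+ + OH-
Kb = 10^(−4.77) = 1.70 × 10^-5
Kb = x²/(0.96 − x) = 1.70 × 10^-5
Since Kb ≪ C₀, x ≈ √(Kb·C₀) = 4.04 × 10^-3 M.
pOH = 2.39, so pH = 14.00 − pOH = 11.61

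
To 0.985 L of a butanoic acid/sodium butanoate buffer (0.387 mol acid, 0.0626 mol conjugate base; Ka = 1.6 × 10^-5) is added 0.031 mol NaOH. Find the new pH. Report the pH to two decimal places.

OH- converts CH3(CH2)2COOH to CH3(CH2)2COO-: CH3(CH2)2COOH → 0.356 mol, CH3(CH2)2COO- → 0.0936 mol.
pKa = −log(1.6 × 10^-5) = 4.796
pH = pKa + log([A⁻]/[HA]) = 4.796 + log(0.0936/0.356) = 4.796 -0.580

pH = 4.22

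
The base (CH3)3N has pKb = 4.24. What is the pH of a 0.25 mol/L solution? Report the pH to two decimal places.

pH = 11.58

(CH3)3N + H2O ⇌ (CH3)3NH+ + OH-
Kb = 10^(−4.24) = 5.75 × 10^-5
Kb = x²/(0.25 − x) = 5.75 × 10^-5
Since Kb ≪ C₀, x ≈ √(Kb·C₀) = 3.79 × 10^-3 M.
(x/C₀ = 1.5% < 5%, so the approximation holds.)
pOH = −log(3.79 × 10^-3) = 2.42; pH = 14.00 − 2.42 = 11.58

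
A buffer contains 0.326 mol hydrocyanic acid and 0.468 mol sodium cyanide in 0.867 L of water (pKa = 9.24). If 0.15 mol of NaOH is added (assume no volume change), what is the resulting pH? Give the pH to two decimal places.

After neutralization: n(HCN) = 0.176 mol, n(CN-) = 0.618 mol.
Henderson–Hasselbalch with mole ratio 0.618/0.176: pH = 9.24 + (+0.545)

pH = 9.79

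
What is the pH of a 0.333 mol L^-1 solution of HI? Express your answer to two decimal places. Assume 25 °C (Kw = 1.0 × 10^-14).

pH = 0.48

HI is a strong acid and dissociates completely, so [H+] = 0.333 M.
pH = -log(0.333) = 0.48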